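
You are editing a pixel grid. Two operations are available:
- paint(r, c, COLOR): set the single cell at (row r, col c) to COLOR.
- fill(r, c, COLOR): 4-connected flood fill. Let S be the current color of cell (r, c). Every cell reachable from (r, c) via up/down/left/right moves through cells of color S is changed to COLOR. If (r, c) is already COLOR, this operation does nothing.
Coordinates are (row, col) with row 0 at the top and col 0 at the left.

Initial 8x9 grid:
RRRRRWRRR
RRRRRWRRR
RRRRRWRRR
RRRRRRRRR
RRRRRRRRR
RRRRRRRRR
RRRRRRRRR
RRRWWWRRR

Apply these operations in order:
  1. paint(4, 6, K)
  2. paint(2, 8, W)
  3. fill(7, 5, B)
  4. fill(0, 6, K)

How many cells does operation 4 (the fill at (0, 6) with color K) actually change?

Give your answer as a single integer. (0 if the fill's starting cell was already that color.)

After op 1 paint(4,6,K):
RRRRRWRRR
RRRRRWRRR
RRRRRWRRR
RRRRRRRRR
RRRRRRKRR
RRRRRRRRR
RRRRRRRRR
RRRWWWRRR
After op 2 paint(2,8,W):
RRRRRWRRR
RRRRRWRRR
RRRRRWRRW
RRRRRRRRR
RRRRRRKRR
RRRRRRRRR
RRRRRRRRR
RRRWWWRRR
After op 3 fill(7,5,B) [3 cells changed]:
RRRRRWRRR
RRRRRWRRR
RRRRRWRRW
RRRRRRRRR
RRRRRRKRR
RRRRRRRRR
RRRRRRRRR
RRRBBBRRR
After op 4 fill(0,6,K) [64 cells changed]:
KKKKKWKKK
KKKKKWKKK
KKKKKWKKW
KKKKKKKKK
KKKKKKKKK
KKKKKKKKK
KKKKKKKKK
KKKBBBKKK

Answer: 64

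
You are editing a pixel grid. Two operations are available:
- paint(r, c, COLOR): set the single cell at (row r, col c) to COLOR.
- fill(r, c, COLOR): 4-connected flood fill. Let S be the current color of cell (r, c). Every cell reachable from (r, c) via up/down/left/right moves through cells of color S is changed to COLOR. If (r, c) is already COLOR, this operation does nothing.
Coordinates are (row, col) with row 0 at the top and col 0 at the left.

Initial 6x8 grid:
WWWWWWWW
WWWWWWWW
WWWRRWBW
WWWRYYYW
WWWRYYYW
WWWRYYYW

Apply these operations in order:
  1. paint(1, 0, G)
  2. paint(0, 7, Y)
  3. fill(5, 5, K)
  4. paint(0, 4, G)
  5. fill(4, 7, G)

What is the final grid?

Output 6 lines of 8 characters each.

After op 1 paint(1,0,G):
WWWWWWWW
GWWWWWWW
WWWRRWBW
WWWRYYYW
WWWRYYYW
WWWRYYYW
After op 2 paint(0,7,Y):
WWWWWWWY
GWWWWWWW
WWWRRWBW
WWWRYYYW
WWWRYYYW
WWWRYYYW
After op 3 fill(5,5,K) [9 cells changed]:
WWWWWWWY
GWWWWWWW
WWWRRWBW
WWWRKKKW
WWWRKKKW
WWWRKKKW
After op 4 paint(0,4,G):
WWWWGWWY
GWWWWWWW
WWWRRWBW
WWWRKKKW
WWWRKKKW
WWWRKKKW
After op 5 fill(4,7,G) [30 cells changed]:
GGGGGGGY
GGGGGGGG
GGGRRGBG
GGGRKKKG
GGGRKKKG
GGGRKKKG

Answer: GGGGGGGY
GGGGGGGG
GGGRRGBG
GGGRKKKG
GGGRKKKG
GGGRKKKG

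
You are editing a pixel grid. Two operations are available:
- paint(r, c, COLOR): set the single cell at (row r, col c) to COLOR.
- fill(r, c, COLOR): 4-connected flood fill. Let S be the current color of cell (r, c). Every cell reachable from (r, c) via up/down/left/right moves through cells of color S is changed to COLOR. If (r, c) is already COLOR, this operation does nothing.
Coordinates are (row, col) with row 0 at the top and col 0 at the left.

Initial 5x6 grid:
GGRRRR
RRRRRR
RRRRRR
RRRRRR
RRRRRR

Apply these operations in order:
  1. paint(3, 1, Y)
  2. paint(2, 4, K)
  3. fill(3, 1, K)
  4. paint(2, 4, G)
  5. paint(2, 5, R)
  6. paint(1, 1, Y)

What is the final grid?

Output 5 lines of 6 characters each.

After op 1 paint(3,1,Y):
GGRRRR
RRRRRR
RRRRRR
RYRRRR
RRRRRR
After op 2 paint(2,4,K):
GGRRRR
RRRRRR
RRRRKR
RYRRRR
RRRRRR
After op 3 fill(3,1,K) [1 cells changed]:
GGRRRR
RRRRRR
RRRRKR
RKRRRR
RRRRRR
After op 4 paint(2,4,G):
GGRRRR
RRRRRR
RRRRGR
RKRRRR
RRRRRR
After op 5 paint(2,5,R):
GGRRRR
RRRRRR
RRRRGR
RKRRRR
RRRRRR
After op 6 paint(1,1,Y):
GGRRRR
RYRRRR
RRRRGR
RKRRRR
RRRRRR

Answer: GGRRRR
RYRRRR
RRRRGR
RKRRRR
RRRRRR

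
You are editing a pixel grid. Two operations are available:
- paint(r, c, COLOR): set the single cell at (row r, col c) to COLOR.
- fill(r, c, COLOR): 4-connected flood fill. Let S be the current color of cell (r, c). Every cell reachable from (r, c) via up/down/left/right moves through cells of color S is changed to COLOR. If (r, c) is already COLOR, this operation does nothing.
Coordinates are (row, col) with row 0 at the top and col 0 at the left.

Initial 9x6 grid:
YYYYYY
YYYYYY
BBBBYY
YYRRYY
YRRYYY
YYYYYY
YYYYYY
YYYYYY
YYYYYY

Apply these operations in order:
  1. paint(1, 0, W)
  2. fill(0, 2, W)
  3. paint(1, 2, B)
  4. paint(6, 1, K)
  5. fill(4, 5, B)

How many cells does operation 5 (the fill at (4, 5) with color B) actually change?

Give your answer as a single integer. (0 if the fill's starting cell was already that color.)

Answer: 44

Derivation:
After op 1 paint(1,0,W):
YYYYYY
WYYYYY
BBBBYY
YYRRYY
YRRYYY
YYYYYY
YYYYYY
YYYYYY
YYYYYY
After op 2 fill(0,2,W) [45 cells changed]:
WWWWWW
WWWWWW
BBBBWW
WWRRWW
WRRWWW
WWWWWW
WWWWWW
WWWWWW
WWWWWW
After op 3 paint(1,2,B):
WWWWWW
WWBWWW
BBBBWW
WWRRWW
WRRWWW
WWWWWW
WWWWWW
WWWWWW
WWWWWW
After op 4 paint(6,1,K):
WWWWWW
WWBWWW
BBBBWW
WWRRWW
WRRWWW
WWWWWW
WKWWWW
WWWWWW
WWWWWW
After op 5 fill(4,5,B) [44 cells changed]:
BBBBBB
BBBBBB
BBBBBB
BBRRBB
BRRBBB
BBBBBB
BKBBBB
BBBBBB
BBBBBB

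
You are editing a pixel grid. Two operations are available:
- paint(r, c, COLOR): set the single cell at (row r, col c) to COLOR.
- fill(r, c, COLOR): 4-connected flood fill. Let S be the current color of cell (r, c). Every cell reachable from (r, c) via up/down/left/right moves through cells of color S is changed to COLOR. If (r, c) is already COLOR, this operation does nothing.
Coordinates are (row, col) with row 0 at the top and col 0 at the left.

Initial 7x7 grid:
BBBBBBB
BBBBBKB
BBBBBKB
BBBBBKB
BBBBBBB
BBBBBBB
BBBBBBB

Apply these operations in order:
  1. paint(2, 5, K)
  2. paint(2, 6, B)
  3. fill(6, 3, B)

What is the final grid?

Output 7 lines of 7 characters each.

After op 1 paint(2,5,K):
BBBBBBB
BBBBBKB
BBBBBKB
BBBBBKB
BBBBBBB
BBBBBBB
BBBBBBB
After op 2 paint(2,6,B):
BBBBBBB
BBBBBKB
BBBBBKB
BBBBBKB
BBBBBBB
BBBBBBB
BBBBBBB
After op 3 fill(6,3,B) [0 cells changed]:
BBBBBBB
BBBBBKB
BBBBBKB
BBBBBKB
BBBBBBB
BBBBBBB
BBBBBBB

Answer: BBBBBBB
BBBBBKB
BBBBBKB
BBBBBKB
BBBBBBB
BBBBBBB
BBBBBBB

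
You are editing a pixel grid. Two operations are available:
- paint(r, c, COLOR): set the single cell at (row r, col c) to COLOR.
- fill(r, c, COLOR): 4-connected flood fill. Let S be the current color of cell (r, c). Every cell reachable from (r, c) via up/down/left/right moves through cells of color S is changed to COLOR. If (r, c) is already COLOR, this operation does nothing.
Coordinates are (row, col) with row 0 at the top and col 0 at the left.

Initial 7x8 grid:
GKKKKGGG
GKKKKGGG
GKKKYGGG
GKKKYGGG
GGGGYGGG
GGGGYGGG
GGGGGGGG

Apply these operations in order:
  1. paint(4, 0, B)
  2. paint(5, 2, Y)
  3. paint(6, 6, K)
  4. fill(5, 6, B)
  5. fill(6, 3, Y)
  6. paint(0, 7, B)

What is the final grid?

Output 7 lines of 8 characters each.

Answer: GKKKKYYB
GKKKKYYY
GKKKYYYY
GKKKYYYY
YYYYYYYY
YYYYYYYY
YYYYYYKY

Derivation:
After op 1 paint(4,0,B):
GKKKKGGG
GKKKKGGG
GKKKYGGG
GKKKYGGG
BGGGYGGG
GGGGYGGG
GGGGGGGG
After op 2 paint(5,2,Y):
GKKKKGGG
GKKKKGGG
GKKKYGGG
GKKKYGGG
BGGGYGGG
GGYGYGGG
GGGGGGGG
After op 3 paint(6,6,K):
GKKKKGGG
GKKKKGGG
GKKKYGGG
GKKKYGGG
BGGGYGGG
GGYGYGGG
GGGGGGKG
After op 4 fill(5,6,B) [31 cells changed]:
GKKKKBBB
GKKKKBBB
GKKKYBBB
GKKKYBBB
BBBBYBBB
BBYBYBBB
BBBBBBKB
After op 5 fill(6,3,Y) [32 cells changed]:
GKKKKYYY
GKKKKYYY
GKKKYYYY
GKKKYYYY
YYYYYYYY
YYYYYYYY
YYYYYYKY
After op 6 paint(0,7,B):
GKKKKYYB
GKKKKYYY
GKKKYYYY
GKKKYYYY
YYYYYYYY
YYYYYYYY
YYYYYYKY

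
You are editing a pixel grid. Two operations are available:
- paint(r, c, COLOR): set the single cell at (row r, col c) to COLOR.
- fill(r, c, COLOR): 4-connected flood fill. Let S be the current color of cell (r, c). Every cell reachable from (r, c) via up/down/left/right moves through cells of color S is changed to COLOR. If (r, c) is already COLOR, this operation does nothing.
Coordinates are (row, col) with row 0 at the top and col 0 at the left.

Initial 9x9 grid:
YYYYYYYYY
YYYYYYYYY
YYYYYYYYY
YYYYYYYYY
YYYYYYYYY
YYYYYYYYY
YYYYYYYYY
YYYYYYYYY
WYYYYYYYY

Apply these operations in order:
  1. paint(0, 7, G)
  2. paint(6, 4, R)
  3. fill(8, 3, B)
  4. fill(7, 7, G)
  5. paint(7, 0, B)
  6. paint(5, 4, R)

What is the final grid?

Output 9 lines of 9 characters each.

After op 1 paint(0,7,G):
YYYYYYYGY
YYYYYYYYY
YYYYYYYYY
YYYYYYYYY
YYYYYYYYY
YYYYYYYYY
YYYYYYYYY
YYYYYYYYY
WYYYYYYYY
After op 2 paint(6,4,R):
YYYYYYYGY
YYYYYYYYY
YYYYYYYYY
YYYYYYYYY
YYYYYYYYY
YYYYYYYYY
YYYYRYYYY
YYYYYYYYY
WYYYYYYYY
After op 3 fill(8,3,B) [78 cells changed]:
BBBBBBBGB
BBBBBBBBB
BBBBBBBBB
BBBBBBBBB
BBBBBBBBB
BBBBBBBBB
BBBBRBBBB
BBBBBBBBB
WBBBBBBBB
After op 4 fill(7,7,G) [78 cells changed]:
GGGGGGGGG
GGGGGGGGG
GGGGGGGGG
GGGGGGGGG
GGGGGGGGG
GGGGGGGGG
GGGGRGGGG
GGGGGGGGG
WGGGGGGGG
After op 5 paint(7,0,B):
GGGGGGGGG
GGGGGGGGG
GGGGGGGGG
GGGGGGGGG
GGGGGGGGG
GGGGGGGGG
GGGGRGGGG
BGGGGGGGG
WGGGGGGGG
After op 6 paint(5,4,R):
GGGGGGGGG
GGGGGGGGG
GGGGGGGGG
GGGGGGGGG
GGGGGGGGG
GGGGRGGGG
GGGGRGGGG
BGGGGGGGG
WGGGGGGGG

Answer: GGGGGGGGG
GGGGGGGGG
GGGGGGGGG
GGGGGGGGG
GGGGGGGGG
GGGGRGGGG
GGGGRGGGG
BGGGGGGGG
WGGGGGGGG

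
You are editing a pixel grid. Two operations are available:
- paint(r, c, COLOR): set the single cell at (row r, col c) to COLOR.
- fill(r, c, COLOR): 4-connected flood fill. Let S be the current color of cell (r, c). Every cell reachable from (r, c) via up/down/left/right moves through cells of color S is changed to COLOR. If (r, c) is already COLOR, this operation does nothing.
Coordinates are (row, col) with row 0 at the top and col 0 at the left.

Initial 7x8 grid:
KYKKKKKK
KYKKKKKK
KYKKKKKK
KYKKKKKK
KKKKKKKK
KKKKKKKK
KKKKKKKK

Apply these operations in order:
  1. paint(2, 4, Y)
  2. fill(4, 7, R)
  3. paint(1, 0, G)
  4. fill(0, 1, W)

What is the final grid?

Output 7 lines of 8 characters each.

Answer: RWRRRRRR
GWRRRRRR
RWRRYRRR
RWRRRRRR
RRRRRRRR
RRRRRRRR
RRRRRRRR

Derivation:
After op 1 paint(2,4,Y):
KYKKKKKK
KYKKKKKK
KYKKYKKK
KYKKKKKK
KKKKKKKK
KKKKKKKK
KKKKKKKK
After op 2 fill(4,7,R) [51 cells changed]:
RYRRRRRR
RYRRRRRR
RYRRYRRR
RYRRRRRR
RRRRRRRR
RRRRRRRR
RRRRRRRR
After op 3 paint(1,0,G):
RYRRRRRR
GYRRRRRR
RYRRYRRR
RYRRRRRR
RRRRRRRR
RRRRRRRR
RRRRRRRR
After op 4 fill(0,1,W) [4 cells changed]:
RWRRRRRR
GWRRRRRR
RWRRYRRR
RWRRRRRR
RRRRRRRR
RRRRRRRR
RRRRRRRR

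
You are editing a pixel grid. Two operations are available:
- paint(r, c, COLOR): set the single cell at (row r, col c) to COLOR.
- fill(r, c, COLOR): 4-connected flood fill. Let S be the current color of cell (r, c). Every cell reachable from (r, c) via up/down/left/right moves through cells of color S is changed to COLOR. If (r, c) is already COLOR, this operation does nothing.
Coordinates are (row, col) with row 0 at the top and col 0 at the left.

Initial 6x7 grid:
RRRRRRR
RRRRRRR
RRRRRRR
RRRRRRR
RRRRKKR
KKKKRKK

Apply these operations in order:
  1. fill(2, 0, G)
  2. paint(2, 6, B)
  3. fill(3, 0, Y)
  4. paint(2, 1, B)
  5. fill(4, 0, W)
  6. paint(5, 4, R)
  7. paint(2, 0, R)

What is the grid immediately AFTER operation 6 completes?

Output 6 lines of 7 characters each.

After op 1 fill(2,0,G) [33 cells changed]:
GGGGGGG
GGGGGGG
GGGGGGG
GGGGGGG
GGGGKKG
KKKKRKK
After op 2 paint(2,6,B):
GGGGGGG
GGGGGGG
GGGGGGB
GGGGGGG
GGGGKKG
KKKKRKK
After op 3 fill(3,0,Y) [32 cells changed]:
YYYYYYY
YYYYYYY
YYYYYYB
YYYYYYY
YYYYKKY
KKKKRKK
After op 4 paint(2,1,B):
YYYYYYY
YYYYYYY
YBYYYYB
YYYYYYY
YYYYKKY
KKKKRKK
After op 5 fill(4,0,W) [31 cells changed]:
WWWWWWW
WWWWWWW
WBWWWWB
WWWWWWW
WWWWKKW
KKKKRKK
After op 6 paint(5,4,R):
WWWWWWW
WWWWWWW
WBWWWWB
WWWWWWW
WWWWKKW
KKKKRKK

Answer: WWWWWWW
WWWWWWW
WBWWWWB
WWWWWWW
WWWWKKW
KKKKRKK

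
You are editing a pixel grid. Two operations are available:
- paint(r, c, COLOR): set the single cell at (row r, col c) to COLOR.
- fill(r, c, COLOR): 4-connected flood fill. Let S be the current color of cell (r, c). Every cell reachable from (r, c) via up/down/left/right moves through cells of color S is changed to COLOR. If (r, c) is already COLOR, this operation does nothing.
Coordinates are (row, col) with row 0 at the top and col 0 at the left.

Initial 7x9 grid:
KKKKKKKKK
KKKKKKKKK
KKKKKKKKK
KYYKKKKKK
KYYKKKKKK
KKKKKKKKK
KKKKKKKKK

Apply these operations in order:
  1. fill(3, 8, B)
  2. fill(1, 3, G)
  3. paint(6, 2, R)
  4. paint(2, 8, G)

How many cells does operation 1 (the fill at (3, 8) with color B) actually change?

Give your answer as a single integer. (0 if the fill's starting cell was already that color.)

After op 1 fill(3,8,B) [59 cells changed]:
BBBBBBBBB
BBBBBBBBB
BBBBBBBBB
BYYBBBBBB
BYYBBBBBB
BBBBBBBBB
BBBBBBBBB

Answer: 59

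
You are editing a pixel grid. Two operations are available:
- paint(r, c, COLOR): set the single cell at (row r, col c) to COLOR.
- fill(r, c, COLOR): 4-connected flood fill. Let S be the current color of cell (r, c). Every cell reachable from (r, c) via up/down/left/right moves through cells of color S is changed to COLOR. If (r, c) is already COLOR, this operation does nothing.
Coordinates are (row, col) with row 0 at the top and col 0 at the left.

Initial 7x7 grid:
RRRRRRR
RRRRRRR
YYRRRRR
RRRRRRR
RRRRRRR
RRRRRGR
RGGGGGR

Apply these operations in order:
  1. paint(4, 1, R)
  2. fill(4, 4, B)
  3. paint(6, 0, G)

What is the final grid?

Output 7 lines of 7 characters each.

Answer: BBBBBBB
BBBBBBB
YYBBBBB
BBBBBBB
BBBBBBB
BBBBBGB
GGGGGGB

Derivation:
After op 1 paint(4,1,R):
RRRRRRR
RRRRRRR
YYRRRRR
RRRRRRR
RRRRRRR
RRRRRGR
RGGGGGR
After op 2 fill(4,4,B) [41 cells changed]:
BBBBBBB
BBBBBBB
YYBBBBB
BBBBBBB
BBBBBBB
BBBBBGB
BGGGGGB
After op 3 paint(6,0,G):
BBBBBBB
BBBBBBB
YYBBBBB
BBBBBBB
BBBBBBB
BBBBBGB
GGGGGGB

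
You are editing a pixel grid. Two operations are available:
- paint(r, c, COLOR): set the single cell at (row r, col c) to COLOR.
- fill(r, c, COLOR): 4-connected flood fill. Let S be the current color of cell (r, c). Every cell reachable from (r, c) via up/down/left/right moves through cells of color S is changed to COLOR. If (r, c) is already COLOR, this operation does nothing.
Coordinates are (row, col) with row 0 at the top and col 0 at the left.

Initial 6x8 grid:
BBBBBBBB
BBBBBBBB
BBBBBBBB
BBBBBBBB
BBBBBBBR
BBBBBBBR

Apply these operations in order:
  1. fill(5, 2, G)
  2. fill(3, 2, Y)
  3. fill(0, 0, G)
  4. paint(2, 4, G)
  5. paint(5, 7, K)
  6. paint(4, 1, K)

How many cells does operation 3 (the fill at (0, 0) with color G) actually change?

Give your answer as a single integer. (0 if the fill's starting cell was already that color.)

Answer: 46

Derivation:
After op 1 fill(5,2,G) [46 cells changed]:
GGGGGGGG
GGGGGGGG
GGGGGGGG
GGGGGGGG
GGGGGGGR
GGGGGGGR
After op 2 fill(3,2,Y) [46 cells changed]:
YYYYYYYY
YYYYYYYY
YYYYYYYY
YYYYYYYY
YYYYYYYR
YYYYYYYR
After op 3 fill(0,0,G) [46 cells changed]:
GGGGGGGG
GGGGGGGG
GGGGGGGG
GGGGGGGG
GGGGGGGR
GGGGGGGR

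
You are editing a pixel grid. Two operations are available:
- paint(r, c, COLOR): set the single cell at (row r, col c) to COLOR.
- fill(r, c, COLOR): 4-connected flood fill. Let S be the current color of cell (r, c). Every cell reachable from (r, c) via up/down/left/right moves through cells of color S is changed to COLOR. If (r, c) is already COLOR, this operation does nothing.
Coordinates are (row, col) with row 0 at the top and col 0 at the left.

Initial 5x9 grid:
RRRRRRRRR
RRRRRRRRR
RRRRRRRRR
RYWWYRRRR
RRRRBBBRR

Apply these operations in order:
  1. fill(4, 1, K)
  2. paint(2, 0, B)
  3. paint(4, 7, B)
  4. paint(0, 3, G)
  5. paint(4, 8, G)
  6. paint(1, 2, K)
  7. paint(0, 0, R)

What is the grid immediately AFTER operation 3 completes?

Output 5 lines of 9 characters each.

Answer: KKKKKKKKK
KKKKKKKKK
BKKKKKKKK
KYWWYKKKK
KKKKBBBBK

Derivation:
After op 1 fill(4,1,K) [38 cells changed]:
KKKKKKKKK
KKKKKKKKK
KKKKKKKKK
KYWWYKKKK
KKKKBBBKK
After op 2 paint(2,0,B):
KKKKKKKKK
KKKKKKKKK
BKKKKKKKK
KYWWYKKKK
KKKKBBBKK
After op 3 paint(4,7,B):
KKKKKKKKK
KKKKKKKKK
BKKKKKKKK
KYWWYKKKK
KKKKBBBBK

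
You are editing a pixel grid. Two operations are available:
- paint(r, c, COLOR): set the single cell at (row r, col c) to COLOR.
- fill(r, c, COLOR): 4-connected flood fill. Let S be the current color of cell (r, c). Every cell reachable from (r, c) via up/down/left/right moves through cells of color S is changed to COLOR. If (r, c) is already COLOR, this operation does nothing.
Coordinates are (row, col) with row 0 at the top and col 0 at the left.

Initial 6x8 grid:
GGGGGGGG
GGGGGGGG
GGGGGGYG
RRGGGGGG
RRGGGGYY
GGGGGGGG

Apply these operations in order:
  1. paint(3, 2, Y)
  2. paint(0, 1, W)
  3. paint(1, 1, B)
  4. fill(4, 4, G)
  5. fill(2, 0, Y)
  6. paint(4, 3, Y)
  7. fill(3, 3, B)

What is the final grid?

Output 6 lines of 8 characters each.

Answer: BWBBBBBB
BBBBBBBB
BBBBBBBB
RRBBBBBB
RRBBBBBB
BBBBBBBB

Derivation:
After op 1 paint(3,2,Y):
GGGGGGGG
GGGGGGGG
GGGGGGYG
RRYGGGGG
RRGGGGYY
GGGGGGGG
After op 2 paint(0,1,W):
GWGGGGGG
GGGGGGGG
GGGGGGYG
RRYGGGGG
RRGGGGYY
GGGGGGGG
After op 3 paint(1,1,B):
GWGGGGGG
GBGGGGGG
GGGGGGYG
RRYGGGGG
RRGGGGYY
GGGGGGGG
After op 4 fill(4,4,G) [0 cells changed]:
GWGGGGGG
GBGGGGGG
GGGGGGYG
RRYGGGGG
RRGGGGYY
GGGGGGGG
After op 5 fill(2,0,Y) [38 cells changed]:
YWYYYYYY
YBYYYYYY
YYYYYYYY
RRYYYYYY
RRYYYYYY
YYYYYYYY
After op 6 paint(4,3,Y):
YWYYYYYY
YBYYYYYY
YYYYYYYY
RRYYYYYY
RRYYYYYY
YYYYYYYY
After op 7 fill(3,3,B) [42 cells changed]:
BWBBBBBB
BBBBBBBB
BBBBBBBB
RRBBBBBB
RRBBBBBB
BBBBBBBB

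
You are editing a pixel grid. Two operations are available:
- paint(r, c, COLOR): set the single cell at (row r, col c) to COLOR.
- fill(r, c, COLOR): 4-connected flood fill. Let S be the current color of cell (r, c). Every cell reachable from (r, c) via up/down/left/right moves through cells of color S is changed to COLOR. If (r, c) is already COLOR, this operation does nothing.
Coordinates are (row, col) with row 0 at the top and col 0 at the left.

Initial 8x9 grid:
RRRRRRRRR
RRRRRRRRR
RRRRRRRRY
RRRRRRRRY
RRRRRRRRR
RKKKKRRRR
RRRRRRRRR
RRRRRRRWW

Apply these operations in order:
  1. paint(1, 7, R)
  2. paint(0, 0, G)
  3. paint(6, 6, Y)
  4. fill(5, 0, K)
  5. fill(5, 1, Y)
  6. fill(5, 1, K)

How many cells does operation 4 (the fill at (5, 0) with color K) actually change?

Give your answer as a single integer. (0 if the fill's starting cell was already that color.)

Answer: 62

Derivation:
After op 1 paint(1,7,R):
RRRRRRRRR
RRRRRRRRR
RRRRRRRRY
RRRRRRRRY
RRRRRRRRR
RKKKKRRRR
RRRRRRRRR
RRRRRRRWW
After op 2 paint(0,0,G):
GRRRRRRRR
RRRRRRRRR
RRRRRRRRY
RRRRRRRRY
RRRRRRRRR
RKKKKRRRR
RRRRRRRRR
RRRRRRRWW
After op 3 paint(6,6,Y):
GRRRRRRRR
RRRRRRRRR
RRRRRRRRY
RRRRRRRRY
RRRRRRRRR
RKKKKRRRR
RRRRRRYRR
RRRRRRRWW
After op 4 fill(5,0,K) [62 cells changed]:
GKKKKKKKK
KKKKKKKKK
KKKKKKKKY
KKKKKKKKY
KKKKKKKKK
KKKKKKKKK
KKKKKKYKK
KKKKKKKWW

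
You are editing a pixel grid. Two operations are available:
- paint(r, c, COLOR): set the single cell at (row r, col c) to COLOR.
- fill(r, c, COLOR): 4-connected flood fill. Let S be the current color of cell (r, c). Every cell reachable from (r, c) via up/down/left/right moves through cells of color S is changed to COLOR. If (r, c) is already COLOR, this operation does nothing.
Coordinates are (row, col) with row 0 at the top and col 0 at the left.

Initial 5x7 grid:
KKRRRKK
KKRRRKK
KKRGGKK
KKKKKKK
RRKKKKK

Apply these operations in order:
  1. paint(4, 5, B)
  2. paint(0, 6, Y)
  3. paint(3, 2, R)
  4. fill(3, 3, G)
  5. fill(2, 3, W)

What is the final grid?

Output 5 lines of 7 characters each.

After op 1 paint(4,5,B):
KKRRRKK
KKRRRKK
KKRGGKK
KKKKKKK
RRKKKBK
After op 2 paint(0,6,Y):
KKRRRKY
KKRRRKK
KKRGGKK
KKKKKKK
RRKKKBK
After op 3 paint(3,2,R):
KKRRRKY
KKRRRKK
KKRGGKK
KKRKKKK
RRKKKBK
After op 4 fill(3,3,G) [13 cells changed]:
KKRRRGY
KKRRRGG
KKRGGGG
KKRGGGG
RRGGGBG
After op 5 fill(2,3,W) [15 cells changed]:
KKRRRWY
KKRRRWW
KKRWWWW
KKRWWWW
RRWWWBW

Answer: KKRRRWY
KKRRRWW
KKRWWWW
KKRWWWW
RRWWWBW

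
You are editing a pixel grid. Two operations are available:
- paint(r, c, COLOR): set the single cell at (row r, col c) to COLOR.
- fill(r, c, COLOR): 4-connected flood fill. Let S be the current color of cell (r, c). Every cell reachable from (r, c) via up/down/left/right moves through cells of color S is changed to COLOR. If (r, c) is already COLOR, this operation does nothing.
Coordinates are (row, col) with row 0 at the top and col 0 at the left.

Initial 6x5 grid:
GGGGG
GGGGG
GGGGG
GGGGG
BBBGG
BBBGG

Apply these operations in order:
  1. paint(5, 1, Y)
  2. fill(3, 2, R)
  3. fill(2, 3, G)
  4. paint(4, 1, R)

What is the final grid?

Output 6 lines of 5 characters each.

Answer: GGGGG
GGGGG
GGGGG
GGGGG
BRBGG
BYBGG

Derivation:
After op 1 paint(5,1,Y):
GGGGG
GGGGG
GGGGG
GGGGG
BBBGG
BYBGG
After op 2 fill(3,2,R) [24 cells changed]:
RRRRR
RRRRR
RRRRR
RRRRR
BBBRR
BYBRR
After op 3 fill(2,3,G) [24 cells changed]:
GGGGG
GGGGG
GGGGG
GGGGG
BBBGG
BYBGG
After op 4 paint(4,1,R):
GGGGG
GGGGG
GGGGG
GGGGG
BRBGG
BYBGG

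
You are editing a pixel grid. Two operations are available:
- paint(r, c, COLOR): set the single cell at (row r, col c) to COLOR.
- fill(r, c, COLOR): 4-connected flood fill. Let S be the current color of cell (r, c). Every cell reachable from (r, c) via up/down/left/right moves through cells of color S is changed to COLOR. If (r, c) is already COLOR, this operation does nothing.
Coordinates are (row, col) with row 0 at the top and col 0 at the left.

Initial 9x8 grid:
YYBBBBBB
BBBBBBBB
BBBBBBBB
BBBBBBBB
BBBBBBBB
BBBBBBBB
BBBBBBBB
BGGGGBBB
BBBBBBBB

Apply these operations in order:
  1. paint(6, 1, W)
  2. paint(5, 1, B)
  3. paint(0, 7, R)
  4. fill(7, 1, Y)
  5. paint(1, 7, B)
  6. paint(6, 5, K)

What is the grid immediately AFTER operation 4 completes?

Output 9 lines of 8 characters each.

After op 1 paint(6,1,W):
YYBBBBBB
BBBBBBBB
BBBBBBBB
BBBBBBBB
BBBBBBBB
BBBBBBBB
BWBBBBBB
BGGGGBBB
BBBBBBBB
After op 2 paint(5,1,B):
YYBBBBBB
BBBBBBBB
BBBBBBBB
BBBBBBBB
BBBBBBBB
BBBBBBBB
BWBBBBBB
BGGGGBBB
BBBBBBBB
After op 3 paint(0,7,R):
YYBBBBBR
BBBBBBBB
BBBBBBBB
BBBBBBBB
BBBBBBBB
BBBBBBBB
BWBBBBBB
BGGGGBBB
BBBBBBBB
After op 4 fill(7,1,Y) [4 cells changed]:
YYBBBBBR
BBBBBBBB
BBBBBBBB
BBBBBBBB
BBBBBBBB
BBBBBBBB
BWBBBBBB
BYYYYBBB
BBBBBBBB

Answer: YYBBBBBR
BBBBBBBB
BBBBBBBB
BBBBBBBB
BBBBBBBB
BBBBBBBB
BWBBBBBB
BYYYYBBB
BBBBBBBB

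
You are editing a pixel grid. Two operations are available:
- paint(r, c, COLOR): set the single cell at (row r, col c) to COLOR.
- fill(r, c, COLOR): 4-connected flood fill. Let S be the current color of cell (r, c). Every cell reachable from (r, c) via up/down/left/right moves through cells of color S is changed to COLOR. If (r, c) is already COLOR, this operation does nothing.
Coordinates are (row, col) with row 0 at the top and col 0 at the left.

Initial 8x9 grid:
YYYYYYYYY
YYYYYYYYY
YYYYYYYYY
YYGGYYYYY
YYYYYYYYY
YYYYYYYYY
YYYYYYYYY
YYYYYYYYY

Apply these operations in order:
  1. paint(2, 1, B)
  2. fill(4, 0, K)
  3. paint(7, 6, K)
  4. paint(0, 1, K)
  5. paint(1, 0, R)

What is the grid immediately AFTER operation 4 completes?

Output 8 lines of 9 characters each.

After op 1 paint(2,1,B):
YYYYYYYYY
YYYYYYYYY
YBYYYYYYY
YYGGYYYYY
YYYYYYYYY
YYYYYYYYY
YYYYYYYYY
YYYYYYYYY
After op 2 fill(4,0,K) [69 cells changed]:
KKKKKKKKK
KKKKKKKKK
KBKKKKKKK
KKGGKKKKK
KKKKKKKKK
KKKKKKKKK
KKKKKKKKK
KKKKKKKKK
After op 3 paint(7,6,K):
KKKKKKKKK
KKKKKKKKK
KBKKKKKKK
KKGGKKKKK
KKKKKKKKK
KKKKKKKKK
KKKKKKKKK
KKKKKKKKK
After op 4 paint(0,1,K):
KKKKKKKKK
KKKKKKKKK
KBKKKKKKK
KKGGKKKKK
KKKKKKKKK
KKKKKKKKK
KKKKKKKKK
KKKKKKKKK

Answer: KKKKKKKKK
KKKKKKKKK
KBKKKKKKK
KKGGKKKKK
KKKKKKKKK
KKKKKKKKK
KKKKKKKKK
KKKKKKKKK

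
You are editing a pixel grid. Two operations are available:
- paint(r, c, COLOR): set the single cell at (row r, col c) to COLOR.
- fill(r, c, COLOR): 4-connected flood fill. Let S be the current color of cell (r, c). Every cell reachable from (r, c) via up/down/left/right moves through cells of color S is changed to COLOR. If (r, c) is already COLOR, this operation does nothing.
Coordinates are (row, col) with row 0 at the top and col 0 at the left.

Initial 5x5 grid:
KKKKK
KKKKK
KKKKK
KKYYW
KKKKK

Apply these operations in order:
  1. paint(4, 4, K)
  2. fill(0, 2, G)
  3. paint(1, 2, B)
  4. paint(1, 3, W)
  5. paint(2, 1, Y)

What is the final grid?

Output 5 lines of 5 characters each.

Answer: GGGGG
GGBWG
GYGGG
GGYYW
GGGGG

Derivation:
After op 1 paint(4,4,K):
KKKKK
KKKKK
KKKKK
KKYYW
KKKKK
After op 2 fill(0,2,G) [22 cells changed]:
GGGGG
GGGGG
GGGGG
GGYYW
GGGGG
After op 3 paint(1,2,B):
GGGGG
GGBGG
GGGGG
GGYYW
GGGGG
After op 4 paint(1,3,W):
GGGGG
GGBWG
GGGGG
GGYYW
GGGGG
After op 5 paint(2,1,Y):
GGGGG
GGBWG
GYGGG
GGYYW
GGGGG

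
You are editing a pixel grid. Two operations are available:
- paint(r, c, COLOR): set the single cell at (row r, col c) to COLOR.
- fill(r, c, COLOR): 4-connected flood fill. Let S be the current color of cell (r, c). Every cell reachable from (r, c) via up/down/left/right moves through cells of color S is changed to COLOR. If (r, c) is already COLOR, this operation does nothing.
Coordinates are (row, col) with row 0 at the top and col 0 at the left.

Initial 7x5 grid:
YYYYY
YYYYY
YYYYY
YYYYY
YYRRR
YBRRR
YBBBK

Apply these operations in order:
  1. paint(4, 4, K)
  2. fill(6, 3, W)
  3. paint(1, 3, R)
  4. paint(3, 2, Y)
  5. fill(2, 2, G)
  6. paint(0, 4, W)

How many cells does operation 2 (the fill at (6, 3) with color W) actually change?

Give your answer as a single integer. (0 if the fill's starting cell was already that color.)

Answer: 4

Derivation:
After op 1 paint(4,4,K):
YYYYY
YYYYY
YYYYY
YYYYY
YYRRK
YBRRR
YBBBK
After op 2 fill(6,3,W) [4 cells changed]:
YYYYY
YYYYY
YYYYY
YYYYY
YYRRK
YWRRR
YWWWK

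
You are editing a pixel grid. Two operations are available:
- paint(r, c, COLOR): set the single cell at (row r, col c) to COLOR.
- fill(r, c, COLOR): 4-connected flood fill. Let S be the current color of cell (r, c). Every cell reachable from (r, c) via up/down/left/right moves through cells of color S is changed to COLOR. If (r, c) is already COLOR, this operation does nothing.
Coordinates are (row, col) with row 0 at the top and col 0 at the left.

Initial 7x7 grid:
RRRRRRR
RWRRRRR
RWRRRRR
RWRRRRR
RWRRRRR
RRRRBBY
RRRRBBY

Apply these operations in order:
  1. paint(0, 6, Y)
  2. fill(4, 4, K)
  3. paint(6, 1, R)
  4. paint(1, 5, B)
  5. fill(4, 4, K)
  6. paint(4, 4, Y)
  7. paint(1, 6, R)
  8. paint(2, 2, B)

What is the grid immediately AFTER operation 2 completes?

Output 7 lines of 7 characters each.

After op 1 paint(0,6,Y):
RRRRRRY
RWRRRRR
RWRRRRR
RWRRRRR
RWRRRRR
RRRRBBY
RRRRBBY
After op 2 fill(4,4,K) [38 cells changed]:
KKKKKKY
KWKKKKK
KWKKKKK
KWKKKKK
KWKKKKK
KKKKBBY
KKKKBBY

Answer: KKKKKKY
KWKKKKK
KWKKKKK
KWKKKKK
KWKKKKK
KKKKBBY
KKKKBBY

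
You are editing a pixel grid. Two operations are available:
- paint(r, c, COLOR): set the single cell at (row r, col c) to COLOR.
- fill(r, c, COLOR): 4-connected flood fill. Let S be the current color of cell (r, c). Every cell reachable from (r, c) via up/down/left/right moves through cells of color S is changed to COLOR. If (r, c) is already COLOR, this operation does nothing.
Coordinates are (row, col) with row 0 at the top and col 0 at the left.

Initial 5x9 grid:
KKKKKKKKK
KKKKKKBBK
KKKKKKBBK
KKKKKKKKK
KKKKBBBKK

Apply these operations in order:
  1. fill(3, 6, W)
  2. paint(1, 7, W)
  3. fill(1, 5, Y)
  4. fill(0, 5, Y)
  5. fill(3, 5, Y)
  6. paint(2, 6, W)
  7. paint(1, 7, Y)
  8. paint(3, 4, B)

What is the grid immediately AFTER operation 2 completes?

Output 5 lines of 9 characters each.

After op 1 fill(3,6,W) [38 cells changed]:
WWWWWWWWW
WWWWWWBBW
WWWWWWBBW
WWWWWWWWW
WWWWBBBWW
After op 2 paint(1,7,W):
WWWWWWWWW
WWWWWWBWW
WWWWWWBBW
WWWWWWWWW
WWWWBBBWW

Answer: WWWWWWWWW
WWWWWWBWW
WWWWWWBBW
WWWWWWWWW
WWWWBBBWW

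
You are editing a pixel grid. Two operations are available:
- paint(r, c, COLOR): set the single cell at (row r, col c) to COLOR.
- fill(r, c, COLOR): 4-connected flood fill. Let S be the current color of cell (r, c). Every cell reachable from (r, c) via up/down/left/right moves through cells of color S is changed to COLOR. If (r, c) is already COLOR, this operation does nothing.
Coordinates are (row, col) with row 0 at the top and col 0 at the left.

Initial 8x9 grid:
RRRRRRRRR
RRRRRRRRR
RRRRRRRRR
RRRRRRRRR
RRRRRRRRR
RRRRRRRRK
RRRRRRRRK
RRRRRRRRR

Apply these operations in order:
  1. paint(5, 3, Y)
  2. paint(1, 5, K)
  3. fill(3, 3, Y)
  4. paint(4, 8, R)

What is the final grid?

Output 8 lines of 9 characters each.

After op 1 paint(5,3,Y):
RRRRRRRRR
RRRRRRRRR
RRRRRRRRR
RRRRRRRRR
RRRRRRRRR
RRRYRRRRK
RRRRRRRRK
RRRRRRRRR
After op 2 paint(1,5,K):
RRRRRRRRR
RRRRRKRRR
RRRRRRRRR
RRRRRRRRR
RRRRRRRRR
RRRYRRRRK
RRRRRRRRK
RRRRRRRRR
After op 3 fill(3,3,Y) [68 cells changed]:
YYYYYYYYY
YYYYYKYYY
YYYYYYYYY
YYYYYYYYY
YYYYYYYYY
YYYYYYYYK
YYYYYYYYK
YYYYYYYYY
After op 4 paint(4,8,R):
YYYYYYYYY
YYYYYKYYY
YYYYYYYYY
YYYYYYYYY
YYYYYYYYR
YYYYYYYYK
YYYYYYYYK
YYYYYYYYY

Answer: YYYYYYYYY
YYYYYKYYY
YYYYYYYYY
YYYYYYYYY
YYYYYYYYR
YYYYYYYYK
YYYYYYYYK
YYYYYYYYY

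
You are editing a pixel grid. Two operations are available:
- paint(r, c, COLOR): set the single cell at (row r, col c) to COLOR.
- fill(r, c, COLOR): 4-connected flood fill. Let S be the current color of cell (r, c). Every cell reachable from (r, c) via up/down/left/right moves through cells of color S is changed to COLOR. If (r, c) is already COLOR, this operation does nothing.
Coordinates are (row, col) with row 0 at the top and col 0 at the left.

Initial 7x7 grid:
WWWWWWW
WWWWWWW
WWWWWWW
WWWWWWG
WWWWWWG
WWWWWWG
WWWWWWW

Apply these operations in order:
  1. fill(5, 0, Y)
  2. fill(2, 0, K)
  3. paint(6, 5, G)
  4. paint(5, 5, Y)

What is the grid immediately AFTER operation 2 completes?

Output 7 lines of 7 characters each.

Answer: KKKKKKK
KKKKKKK
KKKKKKK
KKKKKKG
KKKKKKG
KKKKKKG
KKKKKKK

Derivation:
After op 1 fill(5,0,Y) [46 cells changed]:
YYYYYYY
YYYYYYY
YYYYYYY
YYYYYYG
YYYYYYG
YYYYYYG
YYYYYYY
After op 2 fill(2,0,K) [46 cells changed]:
KKKKKKK
KKKKKKK
KKKKKKK
KKKKKKG
KKKKKKG
KKKKKKG
KKKKKKK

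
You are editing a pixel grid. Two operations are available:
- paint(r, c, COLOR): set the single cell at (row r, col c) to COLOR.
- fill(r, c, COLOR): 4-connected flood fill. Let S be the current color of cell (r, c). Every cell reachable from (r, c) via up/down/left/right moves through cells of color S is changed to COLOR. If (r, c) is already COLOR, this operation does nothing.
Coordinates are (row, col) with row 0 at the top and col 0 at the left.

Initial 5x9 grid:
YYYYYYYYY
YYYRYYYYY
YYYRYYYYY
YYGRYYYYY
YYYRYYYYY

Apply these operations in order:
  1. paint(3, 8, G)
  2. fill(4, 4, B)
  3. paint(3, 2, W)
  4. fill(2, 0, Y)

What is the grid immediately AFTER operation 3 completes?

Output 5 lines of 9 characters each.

After op 1 paint(3,8,G):
YYYYYYYYY
YYYRYYYYY
YYYRYYYYY
YYGRYYYYG
YYYRYYYYY
After op 2 fill(4,4,B) [39 cells changed]:
BBBBBBBBB
BBBRBBBBB
BBBRBBBBB
BBGRBBBBG
BBBRBBBBB
After op 3 paint(3,2,W):
BBBBBBBBB
BBBRBBBBB
BBBRBBBBB
BBWRBBBBG
BBBRBBBBB

Answer: BBBBBBBBB
BBBRBBBBB
BBBRBBBBB
BBWRBBBBG
BBBRBBBBB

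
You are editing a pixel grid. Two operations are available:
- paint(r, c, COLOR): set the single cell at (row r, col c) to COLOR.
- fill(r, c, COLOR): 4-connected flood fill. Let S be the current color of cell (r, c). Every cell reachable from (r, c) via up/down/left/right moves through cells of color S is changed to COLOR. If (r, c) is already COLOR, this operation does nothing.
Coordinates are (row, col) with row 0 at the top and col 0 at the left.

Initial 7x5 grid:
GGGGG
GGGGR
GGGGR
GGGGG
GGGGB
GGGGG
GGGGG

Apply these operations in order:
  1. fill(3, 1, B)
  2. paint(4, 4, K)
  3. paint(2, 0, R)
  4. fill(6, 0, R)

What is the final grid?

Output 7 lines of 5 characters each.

After op 1 fill(3,1,B) [32 cells changed]:
BBBBB
BBBBR
BBBBR
BBBBB
BBBBB
BBBBB
BBBBB
After op 2 paint(4,4,K):
BBBBB
BBBBR
BBBBR
BBBBB
BBBBK
BBBBB
BBBBB
After op 3 paint(2,0,R):
BBBBB
BBBBR
RBBBR
BBBBB
BBBBK
BBBBB
BBBBB
After op 4 fill(6,0,R) [31 cells changed]:
RRRRR
RRRRR
RRRRR
RRRRR
RRRRK
RRRRR
RRRRR

Answer: RRRRR
RRRRR
RRRRR
RRRRR
RRRRK
RRRRR
RRRRR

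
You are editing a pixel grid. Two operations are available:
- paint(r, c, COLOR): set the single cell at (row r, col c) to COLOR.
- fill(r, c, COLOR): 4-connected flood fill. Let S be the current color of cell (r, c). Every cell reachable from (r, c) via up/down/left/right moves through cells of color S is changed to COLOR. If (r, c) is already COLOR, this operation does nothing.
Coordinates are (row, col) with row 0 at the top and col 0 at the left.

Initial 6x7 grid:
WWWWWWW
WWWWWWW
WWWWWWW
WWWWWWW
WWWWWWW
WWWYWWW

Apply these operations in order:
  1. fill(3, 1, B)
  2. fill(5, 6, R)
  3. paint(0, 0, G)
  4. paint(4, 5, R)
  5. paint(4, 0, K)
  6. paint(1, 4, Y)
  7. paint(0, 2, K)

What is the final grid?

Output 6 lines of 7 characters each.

After op 1 fill(3,1,B) [41 cells changed]:
BBBBBBB
BBBBBBB
BBBBBBB
BBBBBBB
BBBBBBB
BBBYBBB
After op 2 fill(5,6,R) [41 cells changed]:
RRRRRRR
RRRRRRR
RRRRRRR
RRRRRRR
RRRRRRR
RRRYRRR
After op 3 paint(0,0,G):
GRRRRRR
RRRRRRR
RRRRRRR
RRRRRRR
RRRRRRR
RRRYRRR
After op 4 paint(4,5,R):
GRRRRRR
RRRRRRR
RRRRRRR
RRRRRRR
RRRRRRR
RRRYRRR
After op 5 paint(4,0,K):
GRRRRRR
RRRRRRR
RRRRRRR
RRRRRRR
KRRRRRR
RRRYRRR
After op 6 paint(1,4,Y):
GRRRRRR
RRRRYRR
RRRRRRR
RRRRRRR
KRRRRRR
RRRYRRR
After op 7 paint(0,2,K):
GRKRRRR
RRRRYRR
RRRRRRR
RRRRRRR
KRRRRRR
RRRYRRR

Answer: GRKRRRR
RRRRYRR
RRRRRRR
RRRRRRR
KRRRRRR
RRRYRRR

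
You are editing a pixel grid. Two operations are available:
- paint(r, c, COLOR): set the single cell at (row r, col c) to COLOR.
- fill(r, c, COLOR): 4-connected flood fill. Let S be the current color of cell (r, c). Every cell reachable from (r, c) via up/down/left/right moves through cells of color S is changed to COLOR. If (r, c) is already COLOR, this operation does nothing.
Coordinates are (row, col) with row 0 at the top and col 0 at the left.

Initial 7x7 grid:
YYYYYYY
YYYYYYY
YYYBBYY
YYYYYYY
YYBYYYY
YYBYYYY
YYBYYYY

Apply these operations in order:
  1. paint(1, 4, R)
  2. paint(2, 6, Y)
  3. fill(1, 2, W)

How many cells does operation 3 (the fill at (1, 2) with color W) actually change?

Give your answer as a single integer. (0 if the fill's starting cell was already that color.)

Answer: 43

Derivation:
After op 1 paint(1,4,R):
YYYYYYY
YYYYRYY
YYYBBYY
YYYYYYY
YYBYYYY
YYBYYYY
YYBYYYY
After op 2 paint(2,6,Y):
YYYYYYY
YYYYRYY
YYYBBYY
YYYYYYY
YYBYYYY
YYBYYYY
YYBYYYY
After op 3 fill(1,2,W) [43 cells changed]:
WWWWWWW
WWWWRWW
WWWBBWW
WWWWWWW
WWBWWWW
WWBWWWW
WWBWWWW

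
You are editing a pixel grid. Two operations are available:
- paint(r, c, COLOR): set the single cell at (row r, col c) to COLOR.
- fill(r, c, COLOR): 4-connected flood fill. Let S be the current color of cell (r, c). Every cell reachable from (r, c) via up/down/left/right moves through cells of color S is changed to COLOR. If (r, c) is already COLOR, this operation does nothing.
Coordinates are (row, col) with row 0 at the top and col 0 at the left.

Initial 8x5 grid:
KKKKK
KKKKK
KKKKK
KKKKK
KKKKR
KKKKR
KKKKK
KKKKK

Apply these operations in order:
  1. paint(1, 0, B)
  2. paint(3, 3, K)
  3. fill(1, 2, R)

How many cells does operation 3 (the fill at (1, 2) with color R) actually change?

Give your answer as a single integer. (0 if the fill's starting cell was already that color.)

Answer: 37

Derivation:
After op 1 paint(1,0,B):
KKKKK
BKKKK
KKKKK
KKKKK
KKKKR
KKKKR
KKKKK
KKKKK
After op 2 paint(3,3,K):
KKKKK
BKKKK
KKKKK
KKKKK
KKKKR
KKKKR
KKKKK
KKKKK
After op 3 fill(1,2,R) [37 cells changed]:
RRRRR
BRRRR
RRRRR
RRRRR
RRRRR
RRRRR
RRRRR
RRRRR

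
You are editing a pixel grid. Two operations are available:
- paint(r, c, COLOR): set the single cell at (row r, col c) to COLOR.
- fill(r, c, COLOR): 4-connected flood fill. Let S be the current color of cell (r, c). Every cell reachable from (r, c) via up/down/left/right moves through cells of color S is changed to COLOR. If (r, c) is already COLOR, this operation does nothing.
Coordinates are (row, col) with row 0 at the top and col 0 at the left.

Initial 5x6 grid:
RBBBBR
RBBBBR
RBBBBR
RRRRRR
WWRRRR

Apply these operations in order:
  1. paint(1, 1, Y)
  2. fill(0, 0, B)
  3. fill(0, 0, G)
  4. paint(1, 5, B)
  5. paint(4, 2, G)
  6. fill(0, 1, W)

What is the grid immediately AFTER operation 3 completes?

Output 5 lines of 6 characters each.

After op 1 paint(1,1,Y):
RBBBBR
RYBBBR
RBBBBR
RRRRRR
WWRRRR
After op 2 fill(0,0,B) [16 cells changed]:
BBBBBB
BYBBBB
BBBBBB
BBBBBB
WWBBBB
After op 3 fill(0,0,G) [27 cells changed]:
GGGGGG
GYGGGG
GGGGGG
GGGGGG
WWGGGG

Answer: GGGGGG
GYGGGG
GGGGGG
GGGGGG
WWGGGG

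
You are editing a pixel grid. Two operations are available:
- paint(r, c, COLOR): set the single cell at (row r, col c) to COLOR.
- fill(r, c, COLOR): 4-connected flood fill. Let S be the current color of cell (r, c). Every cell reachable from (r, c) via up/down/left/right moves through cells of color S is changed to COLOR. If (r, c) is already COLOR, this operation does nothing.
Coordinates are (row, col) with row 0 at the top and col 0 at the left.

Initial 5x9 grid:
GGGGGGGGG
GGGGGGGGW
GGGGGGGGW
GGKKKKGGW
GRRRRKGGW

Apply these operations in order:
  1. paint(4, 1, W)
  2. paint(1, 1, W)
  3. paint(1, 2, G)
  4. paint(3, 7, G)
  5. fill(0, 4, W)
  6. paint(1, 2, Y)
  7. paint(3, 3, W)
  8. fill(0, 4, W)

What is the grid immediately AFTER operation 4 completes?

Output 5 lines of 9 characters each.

Answer: GGGGGGGGG
GWGGGGGGW
GGGGGGGGW
GGKKKKGGW
GWRRRKGGW

Derivation:
After op 1 paint(4,1,W):
GGGGGGGGG
GGGGGGGGW
GGGGGGGGW
GGKKKKGGW
GWRRRKGGW
After op 2 paint(1,1,W):
GGGGGGGGG
GWGGGGGGW
GGGGGGGGW
GGKKKKGGW
GWRRRKGGW
After op 3 paint(1,2,G):
GGGGGGGGG
GWGGGGGGW
GGGGGGGGW
GGKKKKGGW
GWRRRKGGW
After op 4 paint(3,7,G):
GGGGGGGGG
GWGGGGGGW
GGGGGGGGW
GGKKKKGGW
GWRRRKGGW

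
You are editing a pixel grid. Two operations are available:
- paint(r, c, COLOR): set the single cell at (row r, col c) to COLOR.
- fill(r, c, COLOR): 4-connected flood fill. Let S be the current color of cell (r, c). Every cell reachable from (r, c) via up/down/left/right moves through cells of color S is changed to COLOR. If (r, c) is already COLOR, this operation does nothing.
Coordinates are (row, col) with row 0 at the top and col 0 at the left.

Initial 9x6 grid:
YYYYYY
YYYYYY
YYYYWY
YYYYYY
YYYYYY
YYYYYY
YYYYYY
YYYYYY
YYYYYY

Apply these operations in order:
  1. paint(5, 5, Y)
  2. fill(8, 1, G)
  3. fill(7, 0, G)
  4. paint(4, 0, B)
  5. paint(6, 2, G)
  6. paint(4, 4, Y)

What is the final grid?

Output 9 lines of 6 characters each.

Answer: GGGGGG
GGGGGG
GGGGWG
GGGGGG
BGGGYG
GGGGGG
GGGGGG
GGGGGG
GGGGGG

Derivation:
After op 1 paint(5,5,Y):
YYYYYY
YYYYYY
YYYYWY
YYYYYY
YYYYYY
YYYYYY
YYYYYY
YYYYYY
YYYYYY
After op 2 fill(8,1,G) [53 cells changed]:
GGGGGG
GGGGGG
GGGGWG
GGGGGG
GGGGGG
GGGGGG
GGGGGG
GGGGGG
GGGGGG
After op 3 fill(7,0,G) [0 cells changed]:
GGGGGG
GGGGGG
GGGGWG
GGGGGG
GGGGGG
GGGGGG
GGGGGG
GGGGGG
GGGGGG
After op 4 paint(4,0,B):
GGGGGG
GGGGGG
GGGGWG
GGGGGG
BGGGGG
GGGGGG
GGGGGG
GGGGGG
GGGGGG
After op 5 paint(6,2,G):
GGGGGG
GGGGGG
GGGGWG
GGGGGG
BGGGGG
GGGGGG
GGGGGG
GGGGGG
GGGGGG
After op 6 paint(4,4,Y):
GGGGGG
GGGGGG
GGGGWG
GGGGGG
BGGGYG
GGGGGG
GGGGGG
GGGGGG
GGGGGG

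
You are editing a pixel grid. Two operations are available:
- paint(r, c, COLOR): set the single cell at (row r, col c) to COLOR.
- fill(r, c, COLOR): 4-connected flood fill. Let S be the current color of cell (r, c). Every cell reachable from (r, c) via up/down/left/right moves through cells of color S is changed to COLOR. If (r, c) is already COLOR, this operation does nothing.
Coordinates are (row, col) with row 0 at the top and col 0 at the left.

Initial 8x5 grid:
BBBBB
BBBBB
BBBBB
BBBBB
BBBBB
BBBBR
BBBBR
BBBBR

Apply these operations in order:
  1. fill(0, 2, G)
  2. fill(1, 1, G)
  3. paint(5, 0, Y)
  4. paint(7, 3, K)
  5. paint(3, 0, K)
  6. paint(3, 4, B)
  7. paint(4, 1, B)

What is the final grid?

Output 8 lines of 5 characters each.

Answer: GGGGG
GGGGG
GGGGG
KGGGB
GBGGG
YGGGR
GGGGR
GGGKR

Derivation:
After op 1 fill(0,2,G) [37 cells changed]:
GGGGG
GGGGG
GGGGG
GGGGG
GGGGG
GGGGR
GGGGR
GGGGR
After op 2 fill(1,1,G) [0 cells changed]:
GGGGG
GGGGG
GGGGG
GGGGG
GGGGG
GGGGR
GGGGR
GGGGR
After op 3 paint(5,0,Y):
GGGGG
GGGGG
GGGGG
GGGGG
GGGGG
YGGGR
GGGGR
GGGGR
After op 4 paint(7,3,K):
GGGGG
GGGGG
GGGGG
GGGGG
GGGGG
YGGGR
GGGGR
GGGKR
After op 5 paint(3,0,K):
GGGGG
GGGGG
GGGGG
KGGGG
GGGGG
YGGGR
GGGGR
GGGKR
After op 6 paint(3,4,B):
GGGGG
GGGGG
GGGGG
KGGGB
GGGGG
YGGGR
GGGGR
GGGKR
After op 7 paint(4,1,B):
GGGGG
GGGGG
GGGGG
KGGGB
GBGGG
YGGGR
GGGGR
GGGKR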